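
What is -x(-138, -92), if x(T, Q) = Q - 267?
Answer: 359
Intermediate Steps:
x(T, Q) = -267 + Q
-x(-138, -92) = -(-267 - 92) = -1*(-359) = 359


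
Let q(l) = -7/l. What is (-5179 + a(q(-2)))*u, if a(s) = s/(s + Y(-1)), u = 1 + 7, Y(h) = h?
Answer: -207104/5 ≈ -41421.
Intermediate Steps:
u = 8
a(s) = s/(-1 + s) (a(s) = s/(s - 1) = s/(-1 + s))
(-5179 + a(q(-2)))*u = (-5179 + (-7/(-2))/(-1 - 7/(-2)))*8 = (-5179 + (-7*(-½))/(-1 - 7*(-½)))*8 = (-5179 + 7/(2*(-1 + 7/2)))*8 = (-5179 + 7/(2*(5/2)))*8 = (-5179 + (7/2)*(⅖))*8 = (-5179 + 7/5)*8 = -25888/5*8 = -207104/5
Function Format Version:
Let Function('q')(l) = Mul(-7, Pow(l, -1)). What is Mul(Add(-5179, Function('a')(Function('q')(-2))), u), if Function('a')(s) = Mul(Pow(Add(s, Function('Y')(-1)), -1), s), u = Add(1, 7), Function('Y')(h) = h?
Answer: Rational(-207104, 5) ≈ -41421.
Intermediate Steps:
u = 8
Function('a')(s) = Mul(s, Pow(Add(-1, s), -1)) (Function('a')(s) = Mul(Pow(Add(s, -1), -1), s) = Mul(Pow(Add(-1, s), -1), s) = Mul(s, Pow(Add(-1, s), -1)))
Mul(Add(-5179, Function('a')(Function('q')(-2))), u) = Mul(Add(-5179, Mul(Mul(-7, Pow(-2, -1)), Pow(Add(-1, Mul(-7, Pow(-2, -1))), -1))), 8) = Mul(Add(-5179, Mul(Mul(-7, Rational(-1, 2)), Pow(Add(-1, Mul(-7, Rational(-1, 2))), -1))), 8) = Mul(Add(-5179, Mul(Rational(7, 2), Pow(Add(-1, Rational(7, 2)), -1))), 8) = Mul(Add(-5179, Mul(Rational(7, 2), Pow(Rational(5, 2), -1))), 8) = Mul(Add(-5179, Mul(Rational(7, 2), Rational(2, 5))), 8) = Mul(Add(-5179, Rational(7, 5)), 8) = Mul(Rational(-25888, 5), 8) = Rational(-207104, 5)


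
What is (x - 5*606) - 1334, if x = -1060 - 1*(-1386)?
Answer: -4038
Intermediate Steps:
x = 326 (x = -1060 + 1386 = 326)
(x - 5*606) - 1334 = (326 - 5*606) - 1334 = (326 - 3030) - 1334 = -2704 - 1334 = -4038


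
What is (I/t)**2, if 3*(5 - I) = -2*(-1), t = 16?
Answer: 169/2304 ≈ 0.073351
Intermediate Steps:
I = 13/3 (I = 5 - (-2)*(-1)/3 = 5 - 1/3*2 = 5 - 2/3 = 13/3 ≈ 4.3333)
(I/t)**2 = ((13/3)/16)**2 = ((1/16)*(13/3))**2 = (13/48)**2 = 169/2304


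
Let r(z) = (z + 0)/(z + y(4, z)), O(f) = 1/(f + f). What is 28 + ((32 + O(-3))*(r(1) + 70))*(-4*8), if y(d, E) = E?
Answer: -71788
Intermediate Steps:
O(f) = 1/(2*f)
r(z) = 1/2 (r(z) = (z + 0)/(z + z) = z/((2*z)) = z*(1/(2*z)) = 1/2)
28 + ((32 + O(-3))*(r(1) + 70))*(-4*8) = 28 + ((32 + (1/2)/(-3))*(1/2 + 70))*(-4*8) = 28 + ((32 + (1/2)*(-1/3))*(141/2))*(-32) = 28 + ((32 - 1/6)*(141/2))*(-32) = 28 + ((191/6)*(141/2))*(-32) = 28 + (8977/4)*(-32) = 28 - 71816 = -71788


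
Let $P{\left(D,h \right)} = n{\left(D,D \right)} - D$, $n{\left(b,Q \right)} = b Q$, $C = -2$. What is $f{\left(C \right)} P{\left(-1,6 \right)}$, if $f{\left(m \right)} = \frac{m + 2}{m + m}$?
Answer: $0$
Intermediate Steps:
$f{\left(m \right)} = \frac{2 + m}{2 m}$
$n{\left(b,Q \right)} = Q b$
$P{\left(D,h \right)} = D^{2} - D$ ($P{\left(D,h \right)} = D D - D = D^{2} - D$)
$f{\left(C \right)} P{\left(-1,6 \right)} = \frac{2 - 2}{2 \left(-2\right)} \left(- (-1 - 1)\right) = \frac{1}{2} \left(- \frac{1}{2}\right) 0 \left(\left(-1\right) \left(-2\right)\right) = 0 \cdot 2 = 0$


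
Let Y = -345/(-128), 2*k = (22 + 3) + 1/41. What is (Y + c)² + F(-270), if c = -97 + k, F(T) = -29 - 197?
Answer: 178028607105/27541504 ≈ 6464.0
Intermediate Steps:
F(T) = -226
k = 513/41 (k = ((22 + 3) + 1/41)/2 = (25 + 1/41)/2 = (½)*(1026/41) = 513/41 ≈ 12.512)
Y = 345/128 (Y = -345*(-1/128) = 345/128 ≈ 2.6953)
c = -3464/41 (c = -97 + 513/41 = -3464/41 ≈ -84.488)
(Y + c)² + F(-270) = (345/128 - 3464/41)² - 226 = (-429247/5248)² - 226 = 184252987009/27541504 - 226 = 178028607105/27541504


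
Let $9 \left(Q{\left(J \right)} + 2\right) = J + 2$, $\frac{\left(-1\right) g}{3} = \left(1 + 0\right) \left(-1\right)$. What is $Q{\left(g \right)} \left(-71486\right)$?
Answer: $\frac{929318}{9} \approx 1.0326 \cdot 10^{5}$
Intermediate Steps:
$g = 3$ ($g = - 3 \left(1 + 0\right) \left(-1\right) = - 3 \cdot 1 \left(-1\right) = \left(-3\right) \left(-1\right) = 3$)
$Q{\left(J \right)} = - \frac{16}{9} + \frac{J}{9}$ ($Q{\left(J \right)} = -2 + \frac{J + 2}{9} = -2 + \frac{2 + J}{9} = -2 + \left(\frac{2}{9} + \frac{J}{9}\right) = - \frac{16}{9} + \frac{J}{9}$)
$Q{\left(g \right)} \left(-71486\right) = \left(- \frac{16}{9} + \frac{1}{9} \cdot 3\right) \left(-71486\right) = \left(- \frac{16}{9} + \frac{1}{3}\right) \left(-71486\right) = \left(- \frac{13}{9}\right) \left(-71486\right) = \frac{929318}{9}$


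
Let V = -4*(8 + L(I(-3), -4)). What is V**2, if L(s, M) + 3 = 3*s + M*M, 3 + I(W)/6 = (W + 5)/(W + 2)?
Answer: 76176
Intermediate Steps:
I(W) = -18 + 6*(5 + W)/(2 + W) (I(W) = -18 + 6*((W + 5)/(W + 2)) = -18 + 6*((5 + W)/(2 + W)) = -18 + 6*(5 + W)/(2 + W))
L(s, M) = -3 + M**2 + 3*s (L(s, M) = -3 + (3*s + M*M) = -3 + (3*s + M**2) = -3 + (M**2 + 3*s) = -3 + M**2 + 3*s)
V = 276 (V = -4*(8 + (-3 + (-4)**2 + 3*(6*(-1 - 2*(-3))/(2 - 3)))) = -4*(8 + (-3 + 16 + 3*(6*(-1 + 6)/(-1)))) = -4*(8 + (-3 + 16 + 3*(6*(-1)*5))) = -4*(8 + (-3 + 16 + 3*(-30))) = -4*(8 + (-3 + 16 - 90)) = -4*(8 - 77) = -4*(-69) = 276)
V**2 = 276**2 = 76176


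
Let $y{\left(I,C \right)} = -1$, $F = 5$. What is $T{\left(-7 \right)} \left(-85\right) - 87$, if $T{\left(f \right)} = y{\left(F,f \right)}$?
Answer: $-2$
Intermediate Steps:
$T{\left(f \right)} = -1$
$T{\left(-7 \right)} \left(-85\right) - 87 = \left(-1\right) \left(-85\right) - 87 = 85 - 87 = -2$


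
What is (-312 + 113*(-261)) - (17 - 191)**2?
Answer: -60081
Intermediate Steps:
(-312 + 113*(-261)) - (17 - 191)**2 = (-312 - 29493) - 1*(-174)**2 = -29805 - 1*30276 = -29805 - 30276 = -60081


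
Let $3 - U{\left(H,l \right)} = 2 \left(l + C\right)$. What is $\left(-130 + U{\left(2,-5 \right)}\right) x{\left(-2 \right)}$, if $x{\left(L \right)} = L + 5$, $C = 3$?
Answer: $-369$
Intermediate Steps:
$x{\left(L \right)} = 5 + L$
$U{\left(H,l \right)} = -3 - 2 l$ ($U{\left(H,l \right)} = 3 - 2 \left(l + 3\right) = 3 - 2 \left(3 + l\right) = 3 - \left(6 + 2 l\right) = -3 - 2 l$)
$\left(-130 + U{\left(2,-5 \right)}\right) x{\left(-2 \right)} = \left(-130 - -7\right) \left(5 - 2\right) = \left(-130 + \left(-3 + 10\right)\right) 3 = \left(-130 + 7\right) 3 = \left(-123\right) 3 = -369$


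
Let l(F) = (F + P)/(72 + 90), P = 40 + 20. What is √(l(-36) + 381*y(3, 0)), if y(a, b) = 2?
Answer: √61734/9 ≈ 27.607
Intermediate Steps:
P = 60
l(F) = 10/27 + F/162 (l(F) = (F + 60)/(72 + 90) = (60 + F)/162 = (60 + F)*(1/162) = 10/27 + F/162)
√(l(-36) + 381*y(3, 0)) = √((10/27 + (1/162)*(-36)) + 381*2) = √((10/27 - 2/9) + 762) = √(4/27 + 762) = √(20578/27) = √61734/9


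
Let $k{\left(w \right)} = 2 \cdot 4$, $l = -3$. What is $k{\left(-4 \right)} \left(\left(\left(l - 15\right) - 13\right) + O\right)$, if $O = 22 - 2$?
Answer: $-88$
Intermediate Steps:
$k{\left(w \right)} = 8$
$O = 20$ ($O = 22 - 2 = 20$)
$k{\left(-4 \right)} \left(\left(\left(l - 15\right) - 13\right) + O\right) = 8 \left(\left(\left(-3 - 15\right) - 13\right) + 20\right) = 8 \left(\left(-18 - 13\right) + 20\right) = 8 \left(-31 + 20\right) = 8 \left(-11\right) = -88$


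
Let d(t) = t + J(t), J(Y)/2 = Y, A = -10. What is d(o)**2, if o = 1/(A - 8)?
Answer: 1/36 ≈ 0.027778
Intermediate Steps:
J(Y) = 2*Y
o = -1/18 (o = 1/(-10 - 8) = 1/(-18) = -1/18 ≈ -0.055556)
d(t) = 3*t (d(t) = t + 2*t = 3*t)
d(o)**2 = (3*(-1/18))**2 = (-1/6)**2 = 1/36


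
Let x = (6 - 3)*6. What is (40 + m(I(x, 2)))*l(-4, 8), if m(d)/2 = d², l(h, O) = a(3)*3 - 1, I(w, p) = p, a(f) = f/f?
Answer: 96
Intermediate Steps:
x = 18 (x = 3*6 = 18)
a(f) = 1
l(h, O) = 2 (l(h, O) = 1*3 - 1 = 3 - 1 = 2)
m(d) = 2*d²
(40 + m(I(x, 2)))*l(-4, 8) = (40 + 2*2²)*2 = (40 + 2*4)*2 = (40 + 8)*2 = 48*2 = 96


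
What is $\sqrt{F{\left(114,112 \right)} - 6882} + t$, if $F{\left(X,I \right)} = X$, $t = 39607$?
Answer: $39607 + 12 i \sqrt{47} \approx 39607.0 + 82.268 i$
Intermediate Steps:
$\sqrt{F{\left(114,112 \right)} - 6882} + t = \sqrt{114 - 6882} + 39607 = \sqrt{-6768} + 39607 = 12 i \sqrt{47} + 39607 = 39607 + 12 i \sqrt{47}$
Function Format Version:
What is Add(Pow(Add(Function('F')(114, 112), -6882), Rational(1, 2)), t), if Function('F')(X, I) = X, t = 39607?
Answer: Add(39607, Mul(12, I, Pow(47, Rational(1, 2)))) ≈ Add(39607., Mul(82.268, I))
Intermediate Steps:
Add(Pow(Add(Function('F')(114, 112), -6882), Rational(1, 2)), t) = Add(Pow(Add(114, -6882), Rational(1, 2)), 39607) = Add(Pow(-6768, Rational(1, 2)), 39607) = Add(Mul(12, I, Pow(47, Rational(1, 2))), 39607) = Add(39607, Mul(12, I, Pow(47, Rational(1, 2))))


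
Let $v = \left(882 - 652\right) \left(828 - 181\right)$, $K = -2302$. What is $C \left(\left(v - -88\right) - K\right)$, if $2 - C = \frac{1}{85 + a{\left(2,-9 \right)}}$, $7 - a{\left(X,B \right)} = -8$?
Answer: $300888$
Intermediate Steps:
$v = 148810$ ($v = 230 \cdot 647 = 148810$)
$a{\left(X,B \right)} = 15$ ($a{\left(X,B \right)} = 7 - -8 = 7 + 8 = 15$)
$C = \frac{199}{100}$ ($C = 2 - \frac{1}{85 + 15} = 2 - \frac{1}{100} = \frac{199}{100} \approx 1.99$)
$C \left(\left(v - -88\right) - K\right) = \frac{199 \left(\left(148810 - -88\right) - -2302\right)}{100} = \frac{199 \left(\left(148810 + 88\right) + 2302\right)}{100} = \frac{199 \left(148898 + 2302\right)}{100} = \frac{199}{100} \cdot 151200 = 300888$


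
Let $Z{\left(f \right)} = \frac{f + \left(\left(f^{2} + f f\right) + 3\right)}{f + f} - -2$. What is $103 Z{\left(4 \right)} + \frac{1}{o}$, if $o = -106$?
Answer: $\frac{300241}{424} \approx 708.12$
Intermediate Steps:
$Z{\left(f \right)} = 2 + \frac{3 + f + 2 f^{2}}{2 f}$ ($Z{\left(f \right)} = \frac{f + \left(\left(f^{2} + f^{2}\right) + 3\right)}{2 f} + 2 = \left(f + \left(2 f^{2} + 3\right)\right) \frac{1}{2 f} + 2 = \left(f + \left(3 + 2 f^{2}\right)\right) \frac{1}{2 f} + 2 = \left(3 + f + 2 f^{2}\right) \frac{1}{2 f} + 2 = \frac{3 + f + 2 f^{2}}{2 f} + 2 = 2 + \frac{3 + f + 2 f^{2}}{2 f}$)
$103 Z{\left(4 \right)} + \frac{1}{o} = 103 \left(\frac{5}{2} + 4 + \frac{3}{2 \cdot 4}\right) + \frac{1}{-106} = 103 \left(\frac{5}{2} + 4 + \frac{3}{2} \cdot \frac{1}{4}\right) - \frac{1}{106} = 103 \left(\frac{5}{2} + 4 + \frac{3}{8}\right) - \frac{1}{106} = 103 \cdot \frac{55}{8} - \frac{1}{106} = \frac{5665}{8} - \frac{1}{106} = \frac{300241}{424}$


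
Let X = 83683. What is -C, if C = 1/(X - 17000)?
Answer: -1/66683 ≈ -1.4996e-5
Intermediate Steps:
C = 1/66683 (C = 1/(83683 - 17000) = 1/66683 ≈ 1.4996e-5)
-C = -1*1/66683 = -1/66683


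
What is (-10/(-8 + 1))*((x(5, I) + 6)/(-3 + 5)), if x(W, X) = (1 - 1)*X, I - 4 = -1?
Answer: 30/7 ≈ 4.2857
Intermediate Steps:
I = 3 (I = 4 - 1 = 3)
x(W, X) = 0 (x(W, X) = 0*X = 0)
(-10/(-8 + 1))*((x(5, I) + 6)/(-3 + 5)) = (-10/(-8 + 1))*((0 + 6)/(-3 + 5)) = (-10/(-7))*(6/2) = (-10*(-⅐))*(6*(½)) = (10/7)*3 = 30/7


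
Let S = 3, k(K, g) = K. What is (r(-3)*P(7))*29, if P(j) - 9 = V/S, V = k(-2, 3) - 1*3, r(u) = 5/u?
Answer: -3190/9 ≈ -354.44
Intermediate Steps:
V = -5 (V = -2 - 1*3 = -2 - 3 = -5)
P(j) = 22/3 (P(j) = 9 - 5/3 = 22/3)
(r(-3)*P(7))*29 = ((5/(-3))*(22/3))*29 = ((5*(-1/3))*(22/3))*29 = -5/3*22/3*29 = -110/9*29 = -3190/9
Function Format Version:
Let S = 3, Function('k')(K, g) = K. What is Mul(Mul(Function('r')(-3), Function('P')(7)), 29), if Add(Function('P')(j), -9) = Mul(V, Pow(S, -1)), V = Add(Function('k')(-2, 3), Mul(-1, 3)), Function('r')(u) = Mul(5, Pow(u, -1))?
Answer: Rational(-3190, 9) ≈ -354.44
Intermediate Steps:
V = -5 (V = Add(-2, Mul(-1, 3)) = Add(-2, -3) = -5)
Function('P')(j) = Rational(22, 3) (Function('P')(j) = Add(9, Mul(-5, Pow(3, -1))) = Add(9, Mul(-5, Rational(1, 3))) = Add(9, Rational(-5, 3)) = Rational(22, 3))
Mul(Mul(Function('r')(-3), Function('P')(7)), 29) = Mul(Mul(Mul(5, Pow(-3, -1)), Rational(22, 3)), 29) = Mul(Mul(Mul(5, Rational(-1, 3)), Rational(22, 3)), 29) = Mul(Mul(Rational(-5, 3), Rational(22, 3)), 29) = Mul(Rational(-110, 9), 29) = Rational(-3190, 9)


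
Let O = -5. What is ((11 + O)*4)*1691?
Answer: 40584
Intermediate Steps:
((11 + O)*4)*1691 = ((11 - 5)*4)*1691 = (6*4)*1691 = 24*1691 = 40584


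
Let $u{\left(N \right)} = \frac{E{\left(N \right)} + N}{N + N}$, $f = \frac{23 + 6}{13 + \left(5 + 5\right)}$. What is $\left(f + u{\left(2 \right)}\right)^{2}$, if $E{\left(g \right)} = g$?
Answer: $\frac{2704}{529} \approx 5.1115$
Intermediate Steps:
$f = \frac{29}{23}$ ($f = \frac{29}{13 + 10} = \frac{29}{23} \approx 1.2609$)
$u{\left(N \right)} = 1$ ($u{\left(N \right)} = \frac{N + N}{N + N} = \frac{2 N}{2 N} = 2 N \frac{1}{2 N} = 1$)
$\left(f + u{\left(2 \right)}\right)^{2} = \left(\frac{29}{23} + 1\right)^{2} = \left(\frac{52}{23}\right)^{2} = \frac{2704}{529}$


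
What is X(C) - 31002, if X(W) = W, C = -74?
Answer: -31076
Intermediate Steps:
X(C) - 31002 = -74 - 31002 = -31076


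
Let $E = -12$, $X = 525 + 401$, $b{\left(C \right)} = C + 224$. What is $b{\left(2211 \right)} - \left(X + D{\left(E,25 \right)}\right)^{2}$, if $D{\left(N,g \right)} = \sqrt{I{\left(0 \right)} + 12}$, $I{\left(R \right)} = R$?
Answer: $-855053 - 3704 \sqrt{3} \approx -8.6147 \cdot 10^{5}$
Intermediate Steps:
$b{\left(C \right)} = 224 + C$
$X = 926$
$D{\left(N,g \right)} = 2 \sqrt{3}$ ($D{\left(N,g \right)} = \sqrt{0 + 12} = \sqrt{12} = 2 \sqrt{3}$)
$b{\left(2211 \right)} - \left(X + D{\left(E,25 \right)}\right)^{2} = \left(224 + 2211\right) - \left(926 + 2 \sqrt{3}\right)^{2} = 2435 - \left(926 + 2 \sqrt{3}\right)^{2}$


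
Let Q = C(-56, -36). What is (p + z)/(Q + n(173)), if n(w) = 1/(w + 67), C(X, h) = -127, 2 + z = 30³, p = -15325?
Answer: -2801520/30479 ≈ -91.916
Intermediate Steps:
z = 26998 (z = -2 + 30³ = -2 + 27000 = 26998)
n(w) = 1/(67 + w)
Q = -127
(p + z)/(Q + n(173)) = (-15325 + 26998)/(-127 + 1/(67 + 173)) = 11673/(-127 + 1/240) = 11673/(-30479/240) = 11673*(-240/30479) = -2801520/30479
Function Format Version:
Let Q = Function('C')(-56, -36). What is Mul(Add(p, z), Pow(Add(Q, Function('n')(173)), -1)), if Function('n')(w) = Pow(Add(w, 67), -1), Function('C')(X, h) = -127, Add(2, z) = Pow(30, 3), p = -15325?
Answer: Rational(-2801520, 30479) ≈ -91.916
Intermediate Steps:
z = 26998 (z = Add(-2, Pow(30, 3)) = Add(-2, 27000) = 26998)
Function('n')(w) = Pow(Add(67, w), -1)
Q = -127
Mul(Add(p, z), Pow(Add(Q, Function('n')(173)), -1)) = Mul(Add(-15325, 26998), Pow(Add(-127, Pow(Add(67, 173), -1)), -1)) = Mul(11673, Pow(Add(-127, Pow(240, -1)), -1)) = Mul(11673, Pow(Add(-127, Rational(1, 240)), -1)) = Mul(11673, Pow(Rational(-30479, 240), -1)) = Mul(11673, Rational(-240, 30479)) = Rational(-2801520, 30479)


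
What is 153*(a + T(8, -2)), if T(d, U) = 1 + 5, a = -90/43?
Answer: 25704/43 ≈ 597.77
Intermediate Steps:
a = -90/43 (a = -90*1/43 = -90/43 ≈ -2.0930)
T(d, U) = 6
153*(a + T(8, -2)) = 153*(-90/43 + 6) = 153*(168/43) = 25704/43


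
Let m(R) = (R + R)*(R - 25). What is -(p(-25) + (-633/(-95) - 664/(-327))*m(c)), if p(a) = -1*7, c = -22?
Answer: -558289373/31065 ≈ -17972.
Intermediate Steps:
p(a) = -7
m(R) = 2*R*(-25 + R) (m(R) = (2*R)*(-25 + R) = 2*R*(-25 + R))
-(p(-25) + (-633/(-95) - 664/(-327))*m(c)) = -(-7 + (-633/(-95) - 664/(-327))*(2*(-22)*(-25 - 22))) = -(-7 + (-633*(-1/95) - 664*(-1/327))*(2*(-22)*(-47))) = -(-7 + (633/95 + 664/327)*2068) = -(-7 + (270071/31065)*2068) = -(-7 + 558506828/31065) = -1*558289373/31065 = -558289373/31065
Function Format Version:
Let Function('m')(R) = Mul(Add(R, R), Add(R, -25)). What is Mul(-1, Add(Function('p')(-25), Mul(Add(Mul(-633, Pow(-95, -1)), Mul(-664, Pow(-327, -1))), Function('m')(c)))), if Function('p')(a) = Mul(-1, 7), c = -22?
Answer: Rational(-558289373, 31065) ≈ -17972.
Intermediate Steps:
Function('p')(a) = -7
Function('m')(R) = Mul(2, R, Add(-25, R)) (Function('m')(R) = Mul(Mul(2, R), Add(-25, R)) = Mul(2, R, Add(-25, R)))
Mul(-1, Add(Function('p')(-25), Mul(Add(Mul(-633, Pow(-95, -1)), Mul(-664, Pow(-327, -1))), Function('m')(c)))) = Mul(-1, Add(-7, Mul(Add(Mul(-633, Pow(-95, -1)), Mul(-664, Pow(-327, -1))), Mul(2, -22, Add(-25, -22))))) = Mul(-1, Add(-7, Mul(Add(Mul(-633, Rational(-1, 95)), Mul(-664, Rational(-1, 327))), Mul(2, -22, -47)))) = Mul(-1, Add(-7, Mul(Add(Rational(633, 95), Rational(664, 327)), 2068))) = Mul(-1, Add(-7, Mul(Rational(270071, 31065), 2068))) = Mul(-1, Add(-7, Rational(558506828, 31065))) = Mul(-1, Rational(558289373, 31065)) = Rational(-558289373, 31065)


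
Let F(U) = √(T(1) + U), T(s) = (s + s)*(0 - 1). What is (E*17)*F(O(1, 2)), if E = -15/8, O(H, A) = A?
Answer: 0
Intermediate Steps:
E = -15/8 (E = -15*⅛ = -15/8 ≈ -1.8750)
T(s) = -2*s (T(s) = (2*s)*(-1) = -2*s)
F(U) = √(-2 + U) (F(U) = √(-2*1 + U) = √(-2 + U))
(E*17)*F(O(1, 2)) = (-15/8*17)*√(-2 + 2) = -255*√0/8 = -255/8*0 = 0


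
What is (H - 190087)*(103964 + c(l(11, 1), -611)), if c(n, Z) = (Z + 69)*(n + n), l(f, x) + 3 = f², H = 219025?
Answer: -693007224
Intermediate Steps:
l(f, x) = -3 + f²
c(n, Z) = 2*n*(69 + Z) (c(n, Z) = (69 + Z)*(2*n) = 2*n*(69 + Z))
(H - 190087)*(103964 + c(l(11, 1), -611)) = (219025 - 190087)*(103964 + 2*(-3 + 11²)*(69 - 611)) = 28938*(103964 + 2*(-3 + 121)*(-542)) = 28938*(103964 + 2*118*(-542)) = 28938*(103964 - 127912) = 28938*(-23948) = -693007224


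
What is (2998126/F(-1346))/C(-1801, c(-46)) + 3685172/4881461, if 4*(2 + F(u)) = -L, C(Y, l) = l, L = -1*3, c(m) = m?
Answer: 29270894078952/561368015 ≈ 52142.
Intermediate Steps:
L = -3
F(u) = -5/4 (F(u) = -2 + (-1*(-3))/4 = -2 + (¼)*3 = -2 + ¾ = -5/4)
(2998126/F(-1346))/C(-1801, c(-46)) + 3685172/4881461 = (2998126/(-5/4))/(-46) + 3685172/4881461 = (2998126*(-⅘))*(-1/46) + 3685172*(1/4881461) = -11992504/5*(-1/46) + 3685172/4881461 = 5996252/115 + 3685172/4881461 = 29270894078952/561368015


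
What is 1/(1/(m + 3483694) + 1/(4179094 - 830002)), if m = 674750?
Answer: 290146073601/156407 ≈ 1.8551e+6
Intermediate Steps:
1/(1/(m + 3483694) + 1/(4179094 - 830002)) = 1/(1/(674750 + 3483694) + 1/(4179094 - 830002)) = 1/(1/4158444 + 1/3349092) = 1/(156407/290146073601) = 290146073601/156407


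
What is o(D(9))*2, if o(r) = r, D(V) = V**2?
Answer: 162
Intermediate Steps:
o(D(9))*2 = 9**2*2 = 81*2 = 162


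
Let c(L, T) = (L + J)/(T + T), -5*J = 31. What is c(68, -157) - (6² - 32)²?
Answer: -25429/1570 ≈ -16.197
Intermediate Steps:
J = -31/5 (J = -⅕*31 = -31/5 ≈ -6.2000)
c(L, T) = (-31/5 + L)/(2*T) (c(L, T) = (L - 31/5)/(T + T) = (-31/5 + L)/((2*T)) = (-31/5 + L)*(1/(2*T)) = (-31/5 + L)/(2*T))
c(68, -157) - (6² - 32)² = (⅒)*(-31 + 5*68)/(-157) - (6² - 32)² = (⅒)*(-1/157)*(-31 + 340) - (36 - 32)² = (⅒)*(-1/157)*309 - 1*4² = -309/1570 - 1*16 = -309/1570 - 16 = -25429/1570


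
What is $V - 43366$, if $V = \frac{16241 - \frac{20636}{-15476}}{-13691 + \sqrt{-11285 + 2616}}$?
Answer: $- \frac{5242025761674568}{120875394725} - \frac{10473598 i \sqrt{8669}}{120875394725} \approx -43367.0 - 0.0080676 i$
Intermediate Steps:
$V = \frac{62841588}{3869 \left(-13691 + i \sqrt{8669}\right)}$ ($V = \frac{16241 - - \frac{5159}{3869}}{-13691 + \sqrt{-8669}} = \frac{16241 + \frac{5159}{3869}}{-13691 + i \sqrt{8669}} = \frac{62841588}{3869 \left(-13691 + i \sqrt{8669}\right)} \approx -1.1863 - 0.0080676 i$)
$V - 43366 = \left(- \frac{143394030218}{120875394725} - \frac{10473598 i \sqrt{8669}}{120875394725}\right) - 43366 = - \frac{5242025761674568}{120875394725} - \frac{10473598 i \sqrt{8669}}{120875394725}$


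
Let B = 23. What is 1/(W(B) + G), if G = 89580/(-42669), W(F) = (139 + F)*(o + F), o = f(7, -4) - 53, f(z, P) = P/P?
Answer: -14223/66849514 ≈ -0.00021276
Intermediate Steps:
f(z, P) = 1
o = -52 (o = 1 - 53 = -52)
W(F) = (-52 + F)*(139 + F) (W(F) = (139 + F)*(-52 + F) = (-52 + F)*(139 + F))
G = -29860/14223 (G = 89580*(-1/42669) = -29860/14223 ≈ -2.0994)
1/(W(B) + G) = 1/((-7228 + 23² + 87*23) - 29860/14223) = 1/((-7228 + 529 + 2001) - 29860/14223) = 1/(-4698 - 29860/14223) = 1/(-66849514/14223) = -14223/66849514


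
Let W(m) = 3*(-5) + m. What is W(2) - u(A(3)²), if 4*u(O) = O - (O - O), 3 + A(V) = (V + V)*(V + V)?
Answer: -1141/4 ≈ -285.25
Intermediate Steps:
A(V) = -3 + 4*V² (A(V) = -3 + (V + V)*(V + V) = -3 + (2*V)*(2*V) = -3 + 4*V²)
W(m) = -15 + m
u(O) = O/4 (u(O) = (O - (O - O))/4 = (O - 1*0)/4 = (O + 0)/4 = O/4)
W(2) - u(A(3)²) = (-15 + 2) - (-3 + 4*3²)²/4 = -13 - (-3 + 4*9)²/4 = -13 - (-3 + 36)²/4 = -13 - 33²/4 = -13 - 1089/4 = -1141/4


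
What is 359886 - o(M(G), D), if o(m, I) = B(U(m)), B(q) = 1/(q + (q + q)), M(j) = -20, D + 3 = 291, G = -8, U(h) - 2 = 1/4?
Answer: 9716918/27 ≈ 3.5989e+5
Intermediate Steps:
U(h) = 9/4 (U(h) = 2 + 1/4 = 2 + ¼ = 9/4)
D = 288 (D = -3 + 291 = 288)
B(q) = 1/(3*q) (B(q) = 1/(q + 2*q) = 1/(3*q))
o(m, I) = 4/27 (o(m, I) = 1/(3*(9/4)) = (⅓)*(4/9) = 4/27)
359886 - o(M(G), D) = 359886 - 1*4/27 = 359886 - 4/27 = 9716918/27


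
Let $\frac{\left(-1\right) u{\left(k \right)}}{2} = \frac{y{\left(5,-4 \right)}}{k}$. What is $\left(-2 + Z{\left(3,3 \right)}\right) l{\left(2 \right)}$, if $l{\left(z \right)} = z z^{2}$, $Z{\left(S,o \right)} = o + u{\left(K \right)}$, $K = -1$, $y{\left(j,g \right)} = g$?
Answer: $-56$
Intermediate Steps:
$u{\left(k \right)} = \frac{8}{k}$ ($u{\left(k \right)} = - 2 \left(- \frac{4}{k}\right) = \frac{8}{k}$)
$Z{\left(S,o \right)} = -8 + o$ ($Z{\left(S,o \right)} = o + \frac{8}{-1} = o + 8 \left(-1\right) = o - 8 = -8 + o$)
$l{\left(z \right)} = z^{3}$
$\left(-2 + Z{\left(3,3 \right)}\right) l{\left(2 \right)} = \left(-2 + \left(-8 + 3\right)\right) 2^{3} = \left(-2 - 5\right) 8 = \left(-7\right) 8 = -56$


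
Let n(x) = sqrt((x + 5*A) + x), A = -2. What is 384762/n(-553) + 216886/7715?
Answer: 216886/7715 - 64127*I*sqrt(31)/31 ≈ 28.112 - 11518.0*I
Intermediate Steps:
n(x) = sqrt(-10 + 2*x) (n(x) = sqrt((x + 5*(-2)) + x) = sqrt((x - 10) + x) = sqrt((-10 + x) + x) = sqrt(-10 + 2*x))
384762/n(-553) + 216886/7715 = 384762/(sqrt(-10 + 2*(-553))) + 216886/7715 = 384762/(sqrt(-10 - 1106)) + 216886*(1/7715) = 384762/(sqrt(-1116)) + 216886/7715 = 384762/((6*I*sqrt(31))) + 216886/7715 = 384762*(-I*sqrt(31)/186) + 216886/7715 = -64127*I*sqrt(31)/31 + 216886/7715 = 216886/7715 - 64127*I*sqrt(31)/31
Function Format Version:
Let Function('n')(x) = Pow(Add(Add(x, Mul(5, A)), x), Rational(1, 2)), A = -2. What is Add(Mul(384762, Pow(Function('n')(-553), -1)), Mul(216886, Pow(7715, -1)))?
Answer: Add(Rational(216886, 7715), Mul(Rational(-64127, 31), I, Pow(31, Rational(1, 2)))) ≈ Add(28.112, Mul(-11518., I))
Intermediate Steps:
Function('n')(x) = Pow(Add(-10, Mul(2, x)), Rational(1, 2)) (Function('n')(x) = Pow(Add(Add(x, Mul(5, -2)), x), Rational(1, 2)) = Pow(Add(Add(x, -10), x), Rational(1, 2)) = Pow(Add(Add(-10, x), x), Rational(1, 2)) = Pow(Add(-10, Mul(2, x)), Rational(1, 2)))
Add(Mul(384762, Pow(Function('n')(-553), -1)), Mul(216886, Pow(7715, -1))) = Add(Mul(384762, Pow(Pow(Add(-10, Mul(2, -553)), Rational(1, 2)), -1)), Mul(216886, Pow(7715, -1))) = Add(Mul(384762, Pow(Pow(Add(-10, -1106), Rational(1, 2)), -1)), Mul(216886, Rational(1, 7715))) = Add(Mul(384762, Pow(Pow(-1116, Rational(1, 2)), -1)), Rational(216886, 7715)) = Add(Mul(384762, Pow(Mul(6, I, Pow(31, Rational(1, 2))), -1)), Rational(216886, 7715)) = Add(Mul(384762, Mul(Rational(-1, 186), I, Pow(31, Rational(1, 2)))), Rational(216886, 7715)) = Add(Mul(Rational(-64127, 31), I, Pow(31, Rational(1, 2))), Rational(216886, 7715)) = Add(Rational(216886, 7715), Mul(Rational(-64127, 31), I, Pow(31, Rational(1, 2))))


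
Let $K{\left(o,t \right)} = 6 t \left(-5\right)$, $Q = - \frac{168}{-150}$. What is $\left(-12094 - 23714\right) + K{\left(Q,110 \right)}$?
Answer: $-39108$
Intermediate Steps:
$Q = \frac{28}{25}$ ($Q = \left(-168\right) \left(- \frac{1}{150}\right) = \frac{28}{25} \approx 1.12$)
$K{\left(o,t \right)} = - 30 t$
$\left(-12094 - 23714\right) + K{\left(Q,110 \right)} = \left(-12094 - 23714\right) - 3300 = -35808 - 3300 = -39108$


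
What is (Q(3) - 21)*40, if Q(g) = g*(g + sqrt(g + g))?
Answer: -480 + 120*sqrt(6) ≈ -186.06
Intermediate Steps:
Q(g) = g*(g + sqrt(2)*sqrt(g)) (Q(g) = g*(g + sqrt(2*g)) = g*(g + sqrt(2)*sqrt(g)))
(Q(3) - 21)*40 = ((3**2 + sqrt(2)*3**(3/2)) - 21)*40 = ((9 + sqrt(2)*(3*sqrt(3))) - 21)*40 = ((9 + 3*sqrt(6)) - 21)*40 = (-12 + 3*sqrt(6))*40 = -480 + 120*sqrt(6)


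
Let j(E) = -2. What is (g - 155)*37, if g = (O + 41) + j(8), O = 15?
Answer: -3737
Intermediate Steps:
g = 54 (g = (15 + 41) - 2 = 56 - 2 = 54)
(g - 155)*37 = (54 - 155)*37 = -101*37 = -3737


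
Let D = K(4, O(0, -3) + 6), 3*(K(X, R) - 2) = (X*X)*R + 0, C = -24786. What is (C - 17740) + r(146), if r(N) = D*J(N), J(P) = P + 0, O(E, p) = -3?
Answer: -39898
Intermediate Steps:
J(P) = P
K(X, R) = 2 + R*X**2/3 (K(X, R) = 2 + ((X*X)*R + 0)/3 = 2 + (X**2*R + 0)/3 = 2 + (R*X**2 + 0)/3 = 2 + (R*X**2)/3 = 2 + R*X**2/3)
D = 18 (D = 2 + (1/3)*(-3 + 6)*4**2 = 2 + (1/3)*3*16 = 2 + 16 = 18)
r(N) = 18*N
(C - 17740) + r(146) = (-24786 - 17740) + 18*146 = -42526 + 2628 = -39898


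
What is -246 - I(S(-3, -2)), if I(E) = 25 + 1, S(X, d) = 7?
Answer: -272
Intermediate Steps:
I(E) = 26
-246 - I(S(-3, -2)) = -246 - 1*26 = -246 - 26 = -272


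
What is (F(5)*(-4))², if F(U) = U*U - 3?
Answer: 7744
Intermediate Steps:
F(U) = -3 + U² (F(U) = U² - 3 = -3 + U²)
(F(5)*(-4))² = ((-3 + 5²)*(-4))² = ((-3 + 25)*(-4))² = (22*(-4))² = (-88)² = 7744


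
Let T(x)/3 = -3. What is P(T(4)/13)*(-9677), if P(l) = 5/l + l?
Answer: 8960902/117 ≈ 76589.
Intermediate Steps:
T(x) = -9 (T(x) = 3*(-3) = -9)
P(l) = l + 5/l
P(T(4)/13)*(-9677) = (-9/13 + 5/((-9/13)))*(-9677) = (-9*1/13 + 5/((-9*1/13)))*(-9677) = (-9/13 + 5/(-9/13))*(-9677) = (-9/13 + 5*(-13/9))*(-9677) = (-9/13 - 65/9)*(-9677) = -926/117*(-9677) = 8960902/117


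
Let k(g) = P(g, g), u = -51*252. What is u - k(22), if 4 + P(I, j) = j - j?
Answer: -12848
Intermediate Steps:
u = -12852
P(I, j) = -4 (P(I, j) = -4 + (j - j) = -4 + 0 = -4)
k(g) = -4
u - k(22) = -12852 - 1*(-4) = -12852 + 4 = -12848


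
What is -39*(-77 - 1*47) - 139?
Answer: 4697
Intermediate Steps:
-39*(-77 - 1*47) - 139 = -39*(-77 - 47) - 139 = -39*(-124) - 139 = 4836 - 139 = 4697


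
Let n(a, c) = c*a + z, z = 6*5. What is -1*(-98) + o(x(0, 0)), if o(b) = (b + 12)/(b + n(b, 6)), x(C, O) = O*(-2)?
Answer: 492/5 ≈ 98.400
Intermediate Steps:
z = 30
n(a, c) = 30 + a*c (n(a, c) = c*a + 30 = a*c + 30 = 30 + a*c)
x(C, O) = -2*O
o(b) = (12 + b)/(30 + 7*b) (o(b) = (b + 12)/(b + (30 + b*6)) = (12 + b)/(b + (30 + 6*b)) = (12 + b)/(30 + 7*b))
-1*(-98) + o(x(0, 0)) = -1*(-98) + (12 - 2*0)/(30 + 7*(-2*0)) = 98 + (12 + 0)/(30 + 7*0) = 98 + 12/(30 + 0) = 98 + 12/30 = 98 + (1/30)*12 = 98 + 2/5 = 492/5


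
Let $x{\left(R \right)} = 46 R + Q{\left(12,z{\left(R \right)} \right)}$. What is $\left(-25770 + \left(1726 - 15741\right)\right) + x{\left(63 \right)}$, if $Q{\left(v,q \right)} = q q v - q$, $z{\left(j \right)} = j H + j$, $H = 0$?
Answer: $10678$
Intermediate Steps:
$z{\left(j \right)} = j$ ($z{\left(j \right)} = j 0 + j = 0 + j = j$)
$Q{\left(v,q \right)} = - q + v q^{2}$ ($Q{\left(v,q \right)} = q^{2} v - q = v q^{2} - q = - q + v q^{2}$)
$x{\left(R \right)} = 46 R + R \left(-1 + 12 R\right)$ ($x{\left(R \right)} = 46 R + R \left(-1 + R 12\right) = 46 R + R \left(-1 + 12 R\right)$)
$\left(-25770 + \left(1726 - 15741\right)\right) + x{\left(63 \right)} = \left(-25770 + \left(1726 - 15741\right)\right) + 3 \cdot 63 \left(15 + 4 \cdot 63\right) = \left(-25770 + \left(1726 - 15741\right)\right) + 3 \cdot 63 \left(15 + 252\right) = \left(-25770 - 14015\right) + 3 \cdot 63 \cdot 267 = -39785 + 50463 = 10678$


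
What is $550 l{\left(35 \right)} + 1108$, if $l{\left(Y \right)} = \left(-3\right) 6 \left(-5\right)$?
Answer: $50608$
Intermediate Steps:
$l{\left(Y \right)} = 90$ ($l{\left(Y \right)} = \left(-18\right) \left(-5\right) = 90$)
$550 l{\left(35 \right)} + 1108 = 550 \cdot 90 + 1108 = 49500 + 1108 = 50608$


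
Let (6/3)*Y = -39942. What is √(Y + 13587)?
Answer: 4*I*√399 ≈ 79.9*I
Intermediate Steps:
Y = -19971 (Y = (½)*(-39942) = -19971)
√(Y + 13587) = √(-19971 + 13587) = √(-6384) = 4*I*√399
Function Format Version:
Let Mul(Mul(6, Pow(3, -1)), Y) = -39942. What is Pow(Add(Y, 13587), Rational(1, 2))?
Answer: Mul(4, I, Pow(399, Rational(1, 2))) ≈ Mul(79.900, I)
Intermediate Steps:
Y = -19971 (Y = Mul(Rational(1, 2), -39942) = -19971)
Pow(Add(Y, 13587), Rational(1, 2)) = Pow(Add(-19971, 13587), Rational(1, 2)) = Pow(-6384, Rational(1, 2)) = Mul(4, I, Pow(399, Rational(1, 2)))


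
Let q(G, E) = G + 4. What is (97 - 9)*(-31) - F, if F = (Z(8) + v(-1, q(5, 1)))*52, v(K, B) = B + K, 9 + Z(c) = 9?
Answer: -3144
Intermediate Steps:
q(G, E) = 4 + G
Z(c) = 0 (Z(c) = -9 + 9 = 0)
F = 416 (F = (0 + ((4 + 5) - 1))*52 = (0 + (9 - 1))*52 = (0 + 8)*52 = 8*52 = 416)
(97 - 9)*(-31) - F = (97 - 9)*(-31) - 1*416 = 88*(-31) - 416 = -2728 - 416 = -3144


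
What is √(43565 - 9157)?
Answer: 2*√8602 ≈ 185.49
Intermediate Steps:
√(43565 - 9157) = √34408 = 2*√8602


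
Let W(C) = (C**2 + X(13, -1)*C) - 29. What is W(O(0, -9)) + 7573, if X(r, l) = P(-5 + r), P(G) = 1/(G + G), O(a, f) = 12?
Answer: 30755/4 ≈ 7688.8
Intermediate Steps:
P(G) = 1/(2*G)
X(r, l) = 1/(2*(-5 + r))
W(C) = -29 + C**2 + C/16 (W(C) = (C**2 + (1/(2*(-5 + 13)))*C) - 29 = (C**2 + ((1/2)/8)*C) - 29 = (C**2 + ((1/2)*(1/8))*C) - 29 = (C**2 + C/16) - 29 = -29 + C**2 + C/16)
W(O(0, -9)) + 7573 = (-29 + 12**2 + (1/16)*12) + 7573 = (-29 + 144 + 3/4) + 7573 = 463/4 + 7573 = 30755/4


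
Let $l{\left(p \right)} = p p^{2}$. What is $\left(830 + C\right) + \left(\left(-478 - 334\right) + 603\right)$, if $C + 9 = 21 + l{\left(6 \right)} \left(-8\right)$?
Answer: $-1095$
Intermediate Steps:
$l{\left(p \right)} = p^{3}$
$C = -1716$ ($C = -9 + \left(21 + 6^{3} \left(-8\right)\right) = -9 + \left(21 + 216 \left(-8\right)\right) = -9 + \left(21 - 1728\right) = -9 - 1707 = -1716$)
$\left(830 + C\right) + \left(\left(-478 - 334\right) + 603\right) = \left(830 - 1716\right) + \left(\left(-478 - 334\right) + 603\right) = -886 + \left(-812 + 603\right) = -886 - 209 = -1095$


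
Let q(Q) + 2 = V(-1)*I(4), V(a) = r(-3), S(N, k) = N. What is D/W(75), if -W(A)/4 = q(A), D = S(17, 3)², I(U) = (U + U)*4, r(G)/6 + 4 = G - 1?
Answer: 289/6152 ≈ 0.046977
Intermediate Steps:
r(G) = -30 + 6*G (r(G) = -24 + 6*(G - 1) = -24 + 6*(-1 + G) = -24 + (-6 + 6*G) = -30 + 6*G)
I(U) = 8*U (I(U) = (2*U)*4 = 8*U)
V(a) = -48 (V(a) = -30 + 6*(-3) = -30 - 18 = -48)
D = 289 (D = 17² = 289)
q(Q) = -1538 (q(Q) = -2 - 384*4 = -2 - 48*32 = -2 - 1536 = -1538)
W(A) = 6152 (W(A) = -4*(-1538) = 6152)
D/W(75) = 289/6152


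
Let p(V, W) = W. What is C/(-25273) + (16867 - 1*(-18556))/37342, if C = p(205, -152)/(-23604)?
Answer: 5282842152583/5569035503766 ≈ 0.94861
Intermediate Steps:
C = 38/5901 (C = -152/(-23604) = -152*(-1/23604) = 38/5901 ≈ 0.0064396)
C/(-25273) + (16867 - 1*(-18556))/37342 = (38/5901)/(-25273) + (16867 - 1*(-18556))/37342 = (38/5901)*(-1/25273) + (16867 + 18556)*(1/37342) = -38/149135973 + 35423*(1/37342) = -38/149135973 + 35423/37342 = 5282842152583/5569035503766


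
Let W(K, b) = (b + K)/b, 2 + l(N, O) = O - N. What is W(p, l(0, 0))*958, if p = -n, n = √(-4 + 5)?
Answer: 1437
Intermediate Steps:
l(N, O) = -2 + O - N (l(N, O) = -2 + (O - N) = -2 + O - N)
n = 1 (n = √1 = 1)
p = -1 (p = -1*1 = -1)
W(K, b) = (K + b)/b
W(p, l(0, 0))*958 = ((-1 + (-2 + 0 - 1*0))/(-2 + 0 - 1*0))*958 = ((-1 + (-2 + 0 + 0))/(-2 + 0 + 0))*958 = ((-1 - 2)/(-2))*958 = -½*(-3)*958 = (3/2)*958 = 1437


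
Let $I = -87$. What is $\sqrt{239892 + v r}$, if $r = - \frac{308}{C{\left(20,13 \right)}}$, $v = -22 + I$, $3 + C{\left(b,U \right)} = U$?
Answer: $\frac{\sqrt{6081230}}{5} \approx 493.2$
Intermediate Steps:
$C{\left(b,U \right)} = -3 + U$
$v = -109$ ($v = -22 - 87 = -109$)
$r = - \frac{154}{5}$ ($r = - \frac{308}{-3 + 13} = - \frac{308}{10} = \left(-308\right) \frac{1}{10} = - \frac{154}{5} \approx -30.8$)
$\sqrt{239892 + v r} = \sqrt{239892 - - \frac{16786}{5}} = \sqrt{239892 + \frac{16786}{5}} = \sqrt{\frac{1216246}{5}} = \frac{\sqrt{6081230}}{5}$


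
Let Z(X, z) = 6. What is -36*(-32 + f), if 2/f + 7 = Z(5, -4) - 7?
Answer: 1161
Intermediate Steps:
f = -¼ (f = 2/(-7 + (6 - 7)) = 2/(-7 - 1) = 2/(-8) = 2*(-⅛) = -¼ ≈ -0.25000)
-36*(-32 + f) = -36*(-32 - ¼) = -36*(-129/4) = 1161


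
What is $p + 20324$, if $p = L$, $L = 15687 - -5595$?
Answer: $41606$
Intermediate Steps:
$L = 21282$ ($L = 15687 + 5595 = 21282$)
$p = 21282$
$p + 20324 = 21282 + 20324 = 41606$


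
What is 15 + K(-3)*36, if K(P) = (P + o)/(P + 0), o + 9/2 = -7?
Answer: 189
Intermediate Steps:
o = -23/2 (o = -9/2 - 7 = -23/2 ≈ -11.500)
K(P) = (-23/2 + P)/P (K(P) = (P - 23/2)/(P + 0) = (-23/2 + P)/P)
15 + K(-3)*36 = 15 + ((-23/2 - 3)/(-3))*36 = 15 - 1/3*(-29/2)*36 = 15 + (29/6)*36 = 15 + 174 = 189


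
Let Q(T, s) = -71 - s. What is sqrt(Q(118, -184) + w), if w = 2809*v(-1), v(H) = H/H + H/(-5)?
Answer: sqrt(87095)/5 ≈ 59.024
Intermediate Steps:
v(H) = 1 - H/5 (v(H) = 1 + H*(-1/5) = 1 - H/5)
w = 16854/5 (w = 2809*(1 - 1/5*(-1)) = 2809*(1 + 1/5) = 2809*(6/5) = 16854/5 ≈ 3370.8)
sqrt(Q(118, -184) + w) = sqrt((-71 - 1*(-184)) + 16854/5) = sqrt((-71 + 184) + 16854/5) = sqrt(113 + 16854/5) = sqrt(17419/5) = sqrt(87095)/5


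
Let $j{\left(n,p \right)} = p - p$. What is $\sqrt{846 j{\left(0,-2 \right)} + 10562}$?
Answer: $\sqrt{10562} \approx 102.77$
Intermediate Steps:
$j{\left(n,p \right)} = 0$
$\sqrt{846 j{\left(0,-2 \right)} + 10562} = \sqrt{846 \cdot 0 + 10562} = \sqrt{0 + 10562} = \sqrt{10562}$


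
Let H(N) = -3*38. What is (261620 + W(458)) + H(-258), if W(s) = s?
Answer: 261964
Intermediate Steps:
H(N) = -114
(261620 + W(458)) + H(-258) = (261620 + 458) - 114 = 262078 - 114 = 261964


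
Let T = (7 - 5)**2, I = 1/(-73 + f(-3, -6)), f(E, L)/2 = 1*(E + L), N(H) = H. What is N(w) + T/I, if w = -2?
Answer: -366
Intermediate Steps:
f(E, L) = 2*E + 2*L (f(E, L) = 2*(1*(E + L)) = 2*(E + L) = 2*E + 2*L)
I = -1/91 (I = 1/(-73 + (2*(-3) + 2*(-6))) = 1/(-73 + (-6 - 12)) = 1/(-73 - 18) = 1/(-91) = -1/91 ≈ -0.010989)
T = 4 (T = 2**2 = 4)
N(w) + T/I = -2 + 4/(-1/91) = -2 - 91*4 = -2 - 364 = -366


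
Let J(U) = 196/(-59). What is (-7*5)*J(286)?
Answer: 6860/59 ≈ 116.27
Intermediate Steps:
J(U) = -196/59 (J(U) = 196*(-1/59) = -196/59)
(-7*5)*J(286) = -7*5*(-196/59) = -35*(-196/59) = 6860/59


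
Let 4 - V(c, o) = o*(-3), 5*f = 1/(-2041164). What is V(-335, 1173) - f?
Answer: 35955103861/10205820 ≈ 3523.0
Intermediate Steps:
f = -1/10205820 (f = (⅕)/(-2041164) = (⅕)*(-1/2041164) = -1/10205820 ≈ -9.7983e-8)
V(c, o) = 4 + 3*o (V(c, o) = 4 - o*(-3) = 4 - (-3)*o = 4 + 3*o)
V(-335, 1173) - f = (4 + 3*1173) - 1*(-1/10205820) = (4 + 3519) + 1/10205820 = 3523 + 1/10205820 = 35955103861/10205820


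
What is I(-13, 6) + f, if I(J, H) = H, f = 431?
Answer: 437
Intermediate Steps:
I(-13, 6) + f = 6 + 431 = 437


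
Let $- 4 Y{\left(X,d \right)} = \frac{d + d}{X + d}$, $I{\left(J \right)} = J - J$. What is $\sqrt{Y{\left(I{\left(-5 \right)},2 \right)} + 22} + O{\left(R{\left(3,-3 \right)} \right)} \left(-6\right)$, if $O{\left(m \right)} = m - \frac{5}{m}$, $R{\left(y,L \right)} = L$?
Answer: $8 + \frac{\sqrt{86}}{2} \approx 12.637$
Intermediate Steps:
$I{\left(J \right)} = 0$
$Y{\left(X,d \right)} = - \frac{d}{2 \left(X + d\right)}$ ($Y{\left(X,d \right)} = - \frac{\left(d + d\right) \frac{1}{X + d}}{4} = - \frac{2 d \frac{1}{X + d}}{4} = - \frac{d}{2 \left(X + d\right)}$)
$O{\left(m \right)} = m - \frac{5}{m}$
$\sqrt{Y{\left(I{\left(-5 \right)},2 \right)} + 22} + O{\left(R{\left(3,-3 \right)} \right)} \left(-6\right) = \sqrt{\left(-1\right) 2 \frac{1}{2 \cdot 0 + 2 \cdot 2} + 22} + \left(-3 - \frac{5}{-3}\right) \left(-6\right) = \sqrt{\left(-1\right) 2 \frac{1}{0 + 4} + 22} + \left(-3 - - \frac{5}{3}\right) \left(-6\right) = \sqrt{\left(-1\right) 2 \cdot \frac{1}{4} + 22} + \left(-3 + \frac{5}{3}\right) \left(-6\right) = \sqrt{\left(-1\right) 2 \cdot \frac{1}{4} + 22} - -8 = \sqrt{- \frac{1}{2} + 22} + 8 = \sqrt{\frac{43}{2}} + 8 = \frac{\sqrt{86}}{2} + 8 = 8 + \frac{\sqrt{86}}{2}$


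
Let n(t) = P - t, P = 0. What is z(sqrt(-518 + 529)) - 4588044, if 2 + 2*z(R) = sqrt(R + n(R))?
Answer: 0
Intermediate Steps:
n(t) = -t (n(t) = 0 - t = -t)
z(R) = -1 (z(R) = -1 + sqrt(R - R)/2 = -1 + sqrt(0)/2 = -1 + (1/2)*0 = -1 + 0 = -1)
z(sqrt(-518 + 529)) - 4588044 = -1 - 4588044 = -4588045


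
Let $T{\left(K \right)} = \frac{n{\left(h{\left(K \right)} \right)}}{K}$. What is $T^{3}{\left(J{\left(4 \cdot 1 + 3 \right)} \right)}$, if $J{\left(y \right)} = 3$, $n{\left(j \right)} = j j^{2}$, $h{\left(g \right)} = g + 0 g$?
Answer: $729$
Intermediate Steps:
$h{\left(g \right)} = g$ ($h{\left(g \right)} = g + 0 = g$)
$n{\left(j \right)} = j^{3}$
$T{\left(K \right)} = K^{2}$ ($T{\left(K \right)} = \frac{K^{3}}{K} = K^{2}$)
$T^{3}{\left(J{\left(4 \cdot 1 + 3 \right)} \right)} = \left(3^{2}\right)^{3} = 9^{3} = 729$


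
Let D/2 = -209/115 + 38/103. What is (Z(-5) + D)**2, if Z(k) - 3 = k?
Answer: 3364464016/140304025 ≈ 23.980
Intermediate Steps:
Z(k) = 3 + k
D = -34314/11845 (D = 2*(-209/115 + 38/103) = 2*(-17157/11845) = -34314/11845 ≈ -2.8969)
(Z(-5) + D)**2 = ((3 - 5) - 34314/11845)**2 = (-2 - 34314/11845)**2 = (-58004/11845)**2 = 3364464016/140304025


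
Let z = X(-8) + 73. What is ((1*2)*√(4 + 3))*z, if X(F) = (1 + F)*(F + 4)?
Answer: 202*√7 ≈ 534.44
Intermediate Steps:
X(F) = (1 + F)*(4 + F)
z = 101 (z = (4 + (-8)² + 5*(-8)) + 73 = (4 + 64 - 40) + 73 = 28 + 73 = 101)
((1*2)*√(4 + 3))*z = ((1*2)*√(4 + 3))*101 = (2*√7)*101 = 202*√7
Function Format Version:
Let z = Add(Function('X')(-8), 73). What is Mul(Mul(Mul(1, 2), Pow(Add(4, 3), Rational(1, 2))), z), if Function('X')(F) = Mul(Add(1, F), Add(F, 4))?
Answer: Mul(202, Pow(7, Rational(1, 2))) ≈ 534.44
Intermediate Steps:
Function('X')(F) = Mul(Add(1, F), Add(4, F))
z = 101 (z = Add(Add(4, Pow(-8, 2), Mul(5, -8)), 73) = Add(Add(4, 64, -40), 73) = Add(28, 73) = 101)
Mul(Mul(Mul(1, 2), Pow(Add(4, 3), Rational(1, 2))), z) = Mul(Mul(Mul(1, 2), Pow(Add(4, 3), Rational(1, 2))), 101) = Mul(Mul(2, Pow(7, Rational(1, 2))), 101) = Mul(202, Pow(7, Rational(1, 2)))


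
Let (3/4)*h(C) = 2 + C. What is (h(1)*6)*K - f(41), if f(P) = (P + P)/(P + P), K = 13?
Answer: 311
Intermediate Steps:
f(P) = 1 (f(P) = (2*P)/((2*P)) = (2*P)*(1/(2*P)) = 1)
h(C) = 8/3 + 4*C/3 (h(C) = 4*(2 + C)/3 = 8/3 + 4*C/3)
(h(1)*6)*K - f(41) = ((8/3 + (4/3)*1)*6)*13 - 1*1 = ((8/3 + 4/3)*6)*13 - 1 = (4*6)*13 - 1 = 24*13 - 1 = 312 - 1 = 311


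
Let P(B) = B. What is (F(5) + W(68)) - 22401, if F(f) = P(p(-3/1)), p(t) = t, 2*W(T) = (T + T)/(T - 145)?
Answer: -1725176/77 ≈ -22405.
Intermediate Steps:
W(T) = T/(-145 + T) (W(T) = ((T + T)/(T - 145))/2 = ((2*T)/(-145 + T))/2 = (2*T/(-145 + T))/2 = T/(-145 + T))
F(f) = -3 (F(f) = -3/1 = -3*1 = -3)
(F(5) + W(68)) - 22401 = (-3 + 68/(-145 + 68)) - 22401 = (-3 + 68/(-77)) - 22401 = (-3 + 68*(-1/77)) - 22401 = (-3 - 68/77) - 22401 = -299/77 - 22401 = -1725176/77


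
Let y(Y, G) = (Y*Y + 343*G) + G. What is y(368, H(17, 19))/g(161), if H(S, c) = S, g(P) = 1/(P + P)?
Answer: 45489584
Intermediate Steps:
g(P) = 1/(2*P)
y(Y, G) = Y**2 + 344*G (y(Y, G) = (Y**2 + 343*G) + G = Y**2 + 344*G)
y(368, H(17, 19))/g(161) = (368**2 + 344*17)/(((1/2)/161)) = (135424 + 5848)/(((1/2)*(1/161))) = 141272/(1/322) = 141272*322 = 45489584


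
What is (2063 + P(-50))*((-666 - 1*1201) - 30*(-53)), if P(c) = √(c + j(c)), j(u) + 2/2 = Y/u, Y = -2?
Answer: -571451 - 1939*I*√26/5 ≈ -5.7145e+5 - 1977.4*I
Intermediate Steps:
j(u) = -1 - 2/u
P(c) = √(c + (-2 - c)/c)
(2063 + P(-50))*((-666 - 1*1201) - 30*(-53)) = (2063 + √(-1 - 50 - 2/(-50)))*((-666 - 1*1201) - 30*(-53)) = (2063 + √(-1 - 50 - 2*(-1/50)))*((-666 - 1201) + 1590) = (2063 + √(-1 - 50 + 1/25))*(-1867 + 1590) = (2063 + √(-1274/25))*(-277) = (2063 + 7*I*√26/5)*(-277) = -571451 - 1939*I*√26/5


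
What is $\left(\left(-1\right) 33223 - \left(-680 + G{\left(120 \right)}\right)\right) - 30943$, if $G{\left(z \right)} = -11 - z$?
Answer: $-63355$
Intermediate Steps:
$\left(\left(-1\right) 33223 - \left(-680 + G{\left(120 \right)}\right)\right) - 30943 = \left(\left(-1\right) 33223 + \left(\left(\left(-59\right) \left(-11\right) + 31\right) - \left(-11 - 120\right)\right)\right) - 30943 = \left(-33223 + \left(\left(649 + 31\right) - \left(-11 - 120\right)\right)\right) - 30943 = \left(-33223 + \left(680 - -131\right)\right) - 30943 = \left(-33223 + \left(680 + 131\right)\right) - 30943 = \left(-33223 + 811\right) - 30943 = -32412 - 30943 = -63355$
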